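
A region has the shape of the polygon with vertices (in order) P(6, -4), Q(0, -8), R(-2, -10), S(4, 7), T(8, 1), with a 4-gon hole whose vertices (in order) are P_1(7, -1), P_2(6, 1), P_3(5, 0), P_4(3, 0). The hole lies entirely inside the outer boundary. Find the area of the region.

61.5

Outer boundary:
Apply the shoelace formula: 2A = Σ (x_i·y_{i+1} − x_{i+1}·y_i), indices taken mod 5.
Σ = (-48) + (-16) + (26) + (-52) + (-38) = -128
Area = |Σ|/2 = 64.
Hole:
Apply the shoelace (surveyor's) formula: 2A = Σ (x_i·y_{i+1} − x_{i+1}·y_i), indices taken mod 4.
P_1→P_2: (7)(1) − (6)(-1) = 13
P_2→P_3: (6)(0) − (5)(1) = -5
P_3→P_4: (5)(0) − (3)(0) = 0
P_4→P_1: (3)(-1) − (7)(0) = -3
Σ = 5
Area = |Σ|/2 = 2.5.
Net area = 64 − 2.5 = 61.5.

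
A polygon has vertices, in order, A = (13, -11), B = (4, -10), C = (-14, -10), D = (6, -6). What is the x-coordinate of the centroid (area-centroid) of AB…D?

293/165

Apply the surveyor's formula. First the cross-terms c_i = x_i·y_{i+1} − x_{i+1}·y_i:
  -86, -180, 144, 12  ⇒  2A = -110, A = -55.
Then Σ (x_i + x_{i+1})·c_i = -586, so x̄ = -586 / (6·(-55)) = 293/165.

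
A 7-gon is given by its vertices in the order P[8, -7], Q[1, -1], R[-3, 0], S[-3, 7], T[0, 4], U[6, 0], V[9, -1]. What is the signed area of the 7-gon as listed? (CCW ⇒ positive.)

Apply the shoelace (surveyor's) formula: 2A = Σ (x_i·y_{i+1} − x_{i+1}·y_i), indices taken mod 7.
Σ = (-1) + (-3) + (-21) + (-12) + (-24) + (-6) + (-55) = -122
Signed area = Σ/2 = -61 (negative ⇒ clockwise traversal).

-61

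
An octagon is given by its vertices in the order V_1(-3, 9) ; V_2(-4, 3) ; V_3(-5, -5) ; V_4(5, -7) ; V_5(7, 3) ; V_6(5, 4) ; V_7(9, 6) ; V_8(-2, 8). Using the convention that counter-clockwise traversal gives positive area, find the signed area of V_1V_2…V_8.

141.5

Apply the shoelace (surveyor's) formula: 2A = Σ (x_i·y_{i+1} − x_{i+1}·y_i), indices taken mod 8.
V_1→V_2: (-3)(3) − (-4)(9) = 27
V_2→V_3: (-4)(-5) − (-5)(3) = 35
V_3→V_4: (-5)(-7) − (5)(-5) = 60
V_4→V_5: (5)(3) − (7)(-7) = 64
V_5→V_6: (7)(4) − (5)(3) = 13
V_6→V_7: (5)(6) − (9)(4) = -6
V_7→V_8: (9)(8) − (-2)(6) = 84
V_8→V_1: (-2)(9) − (-3)(8) = 6
Σ = 283
Signed area = Σ/2 = 141.5 (positive ⇒ counter-clockwise traversal).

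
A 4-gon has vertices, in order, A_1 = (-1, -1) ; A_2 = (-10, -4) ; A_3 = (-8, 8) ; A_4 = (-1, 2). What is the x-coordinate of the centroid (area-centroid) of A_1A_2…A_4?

-716/123

Apply the shoelace formula. First the cross-terms c_i = x_i·y_{i+1} − x_{i+1}·y_i:
  -6, -112, -8, 3  ⇒  2A = -123, A = -61.5.
Then Σ (x_i + x_{i+1})·c_i = 2148, so x̄ = 2148 / (6·(-61.5)) = -716/123.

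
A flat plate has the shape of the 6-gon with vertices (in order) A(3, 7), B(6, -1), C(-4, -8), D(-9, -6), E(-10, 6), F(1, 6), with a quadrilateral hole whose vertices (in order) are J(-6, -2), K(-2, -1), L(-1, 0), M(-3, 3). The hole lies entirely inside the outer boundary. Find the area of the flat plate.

Outer boundary:
Apply the shoelace formula: 2A = Σ (x_i·y_{i+1} − x_{i+1}·y_i), indices taken mod 6.
Cross-terms: -45, -52, -48, -114, -66, -11  ⇒  Σ = -336
Area = |Σ|/2 = 168.
Hole:
Apply the shoelace (surveyor's) formula: 2A = Σ (x_i·y_{i+1} − x_{i+1}·y_i), indices taken mod 4.
Σ = (2) + (-1) + (-3) + (24) = 22
Area = |Σ|/2 = 11.
Net area = 168 − 11 = 157.

157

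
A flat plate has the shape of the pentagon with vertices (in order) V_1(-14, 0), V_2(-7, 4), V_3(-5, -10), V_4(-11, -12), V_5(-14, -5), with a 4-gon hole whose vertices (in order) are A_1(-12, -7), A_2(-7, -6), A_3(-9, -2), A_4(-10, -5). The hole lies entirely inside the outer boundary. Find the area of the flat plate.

90.5

Outer boundary:
Apply the shoelace (surveyor's) formula: 2A = Σ (x_i·y_{i+1} − x_{i+1}·y_i), indices taken mod 5.
Σ = (-56) + (90) + (-50) + (-113) + (-70) = -199
Area = |Σ|/2 = 99.5.
Hole:
A_1→A_2: (-12)(-6) − (-7)(-7) = 23
A_2→A_3: (-7)(-2) − (-9)(-6) = -40
A_3→A_4: (-9)(-5) − (-10)(-2) = 25
A_4→A_1: (-10)(-7) − (-12)(-5) = 10
Σ = 18
Area = |Σ|/2 = 9.
Net area = 99.5 − 9 = 90.5.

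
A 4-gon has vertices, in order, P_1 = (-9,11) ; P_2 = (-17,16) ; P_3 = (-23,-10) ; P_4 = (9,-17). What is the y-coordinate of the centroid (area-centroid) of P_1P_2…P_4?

Apply the surveyor's formula. First the cross-terms c_i = x_i·y_{i+1} − x_{i+1}·y_i:
  43, 538, 481, -54  ⇒  2A = 1008, A = 504.
Then Σ (y_i + y_{i+1})·c_i = -8274, so ȳ = -8274 / (6·504) = -197/72.

-197/72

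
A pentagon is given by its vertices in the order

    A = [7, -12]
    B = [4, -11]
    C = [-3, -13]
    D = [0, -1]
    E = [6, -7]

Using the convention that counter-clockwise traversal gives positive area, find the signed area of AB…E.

Σ = (-29) + (-85) + (3) + (6) + (-23) = -128
Signed area = Σ/2 = -64 (negative ⇒ clockwise traversal).

-64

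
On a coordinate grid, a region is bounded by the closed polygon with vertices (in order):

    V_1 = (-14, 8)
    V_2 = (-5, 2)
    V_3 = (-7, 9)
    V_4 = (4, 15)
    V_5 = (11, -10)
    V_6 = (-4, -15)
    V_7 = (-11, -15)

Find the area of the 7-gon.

Cross-terms: 12, -31, -141, -205, -205, -105, -298  ⇒  Σ = -973
Area = |Σ|/2 = 486.5.

486.5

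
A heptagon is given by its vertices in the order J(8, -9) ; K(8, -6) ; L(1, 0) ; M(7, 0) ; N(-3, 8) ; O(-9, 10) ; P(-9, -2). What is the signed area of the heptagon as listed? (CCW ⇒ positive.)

Apply Gauss's area formula: 2A = Σ (x_i·y_{i+1} − x_{i+1}·y_i), indices taken mod 7.
Cross-terms: 24, 6, 0, 56, 42, 108, 97  ⇒  Σ = 333
Signed area = Σ/2 = 166.5 (positive ⇒ counter-clockwise traversal).

166.5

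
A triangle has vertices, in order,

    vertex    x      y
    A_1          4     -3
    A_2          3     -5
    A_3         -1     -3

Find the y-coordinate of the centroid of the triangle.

Apply the shoelace (surveyor's) formula. First the cross-terms c_i = x_i·y_{i+1} − x_{i+1}·y_i:
  -11, -14, 15  ⇒  2A = -10, A = -5.
Then Σ (y_i + y_{i+1})·c_i = 110, so ȳ = 110 / (6·(-5)) = -11/3.

-11/3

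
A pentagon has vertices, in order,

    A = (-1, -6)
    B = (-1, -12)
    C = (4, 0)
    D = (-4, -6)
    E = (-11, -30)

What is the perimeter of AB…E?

|AB| = √((0)² + (-6)²) = √36 = 6
|BC| = √((5)² + (12)²) = √169 = 13
|CD| = √((-8)² + (-6)²) = √100 = 10
|DE| = √((-7)² + (-24)²) = √625 = 25
|EA| = √((10)² + (24)²) = √676 = 26
Perimeter = 6 + 13 + 10 + 25 + 26 = 80.

80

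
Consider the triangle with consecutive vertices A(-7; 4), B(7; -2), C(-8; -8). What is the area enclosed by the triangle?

Apply the surveyor's formula: 2A = Σ (x_i·y_{i+1} − x_{i+1}·y_i), indices taken mod 3.
A→B: (-7)(-2) − (7)(4) = -14
B→C: (7)(-8) − (-8)(-2) = -72
C→A: (-8)(4) − (-7)(-8) = -88
Σ = -174
Area = |Σ|/2 = 87.

87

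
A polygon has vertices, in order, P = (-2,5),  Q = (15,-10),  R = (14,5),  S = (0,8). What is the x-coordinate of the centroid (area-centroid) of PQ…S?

49/6

Apply the shoelace formula. First the cross-terms c_i = x_i·y_{i+1} − x_{i+1}·y_i:
  -55, 215, 112, 16  ⇒  2A = 288, A = 144.
Then Σ (x_i + x_{i+1})·c_i = 7056, so x̄ = 7056 / (6·144) = 49/6.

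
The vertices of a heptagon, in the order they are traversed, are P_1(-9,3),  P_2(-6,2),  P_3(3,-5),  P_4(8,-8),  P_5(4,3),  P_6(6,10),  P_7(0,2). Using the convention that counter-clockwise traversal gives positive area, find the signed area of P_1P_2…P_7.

Apply Gauss's area formula: 2A = Σ (x_i·y_{i+1} − x_{i+1}·y_i), indices taken mod 7.
Cross-terms: 0, 24, 16, 56, 22, 12, 18  ⇒  Σ = 148
Signed area = Σ/2 = 74 (positive ⇒ counter-clockwise traversal).

74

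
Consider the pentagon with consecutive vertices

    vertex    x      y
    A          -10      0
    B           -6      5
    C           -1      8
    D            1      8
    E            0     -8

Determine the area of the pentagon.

Apply the shoelace (surveyor's) formula: 2A = Σ (x_i·y_{i+1} − x_{i+1}·y_i), indices taken mod 5.
Σ = (-50) + (-43) + (-16) + (-8) + (-80) = -197
Area = |Σ|/2 = 98.5.

98.5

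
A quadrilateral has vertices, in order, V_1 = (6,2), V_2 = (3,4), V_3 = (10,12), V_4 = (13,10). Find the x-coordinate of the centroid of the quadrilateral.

Apply the shoelace (surveyor's) formula. First the cross-terms c_i = x_i·y_{i+1} − x_{i+1}·y_i:
  18, -4, -56, -34  ⇒  2A = -76, A = -38.
Then Σ (x_i + x_{i+1})·c_i = -1824, so x̄ = -1824 / (6·(-38)) = 8.

8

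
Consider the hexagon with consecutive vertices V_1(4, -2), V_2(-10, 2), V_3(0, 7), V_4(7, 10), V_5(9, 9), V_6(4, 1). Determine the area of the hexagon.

98.5

Apply Gauss's area formula: 2A = Σ (x_i·y_{i+1} − x_{i+1}·y_i), indices taken mod 6.
V_1→V_2: (4)(2) − (-10)(-2) = -12
V_2→V_3: (-10)(7) − (0)(2) = -70
V_3→V_4: (0)(10) − (7)(7) = -49
V_4→V_5: (7)(9) − (9)(10) = -27
V_5→V_6: (9)(1) − (4)(9) = -27
V_6→V_1: (4)(-2) − (4)(1) = -12
Σ = -197
Area = |Σ|/2 = 98.5.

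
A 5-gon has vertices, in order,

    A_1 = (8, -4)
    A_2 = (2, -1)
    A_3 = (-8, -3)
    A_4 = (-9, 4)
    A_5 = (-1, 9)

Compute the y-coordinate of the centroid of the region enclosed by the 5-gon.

224/109

Apply the surveyor's formula. First the cross-terms c_i = x_i·y_{i+1} − x_{i+1}·y_i:
  0, -14, -59, -77, -68  ⇒  2A = -218, A = -109.
Then Σ (y_i + y_{i+1})·c_i = -1344, so ȳ = -1344 / (6·(-109)) = 224/109.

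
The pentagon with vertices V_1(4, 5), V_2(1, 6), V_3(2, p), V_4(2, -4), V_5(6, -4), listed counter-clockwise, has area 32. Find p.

-3

The doubled signed area Σ (x_i y_{i+1} − x_{i+1} y_i) is linear in p.
With p=0 it equals 61; the coefficient of p is -1 (from the two edges through V_3).
So -1·p + 61 = 2·32 = 64 ⇒ p = -3.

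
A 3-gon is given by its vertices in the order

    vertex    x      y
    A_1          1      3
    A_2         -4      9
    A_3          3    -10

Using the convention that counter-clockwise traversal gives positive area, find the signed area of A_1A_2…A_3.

Apply the shoelace (surveyor's) formula: 2A = Σ (x_i·y_{i+1} − x_{i+1}·y_i), indices taken mod 3.
Cross-terms: 21, 13, 19  ⇒  Σ = 53
Signed area = Σ/2 = 26.5 (positive ⇒ counter-clockwise traversal).

26.5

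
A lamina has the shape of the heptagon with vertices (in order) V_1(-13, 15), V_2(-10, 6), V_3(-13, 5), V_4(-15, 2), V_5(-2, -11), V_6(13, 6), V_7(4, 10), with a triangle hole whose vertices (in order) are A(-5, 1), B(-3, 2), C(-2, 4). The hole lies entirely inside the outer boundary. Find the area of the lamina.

371

Outer boundary:
Apply Gauss's area formula: 2A = Σ (x_i·y_{i+1} − x_{i+1}·y_i), indices taken mod 7.
Cross-terms: 72, 28, 49, 169, 131, 106, 190  ⇒  Σ = 745
Area = |Σ|/2 = 372.5.
Hole:
Apply the shoelace (surveyor's) formula: 2A = Σ (x_i·y_{i+1} − x_{i+1}·y_i), indices taken mod 3.
Σ = (-7) + (-8) + (18) = 3
Area = |Σ|/2 = 1.5.
Net area = 372.5 − 1.5 = 371.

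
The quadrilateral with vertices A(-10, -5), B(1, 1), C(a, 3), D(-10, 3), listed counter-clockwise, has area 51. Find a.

Write out the shoelace sum; only the two edges meeting at C involve a:
2·Area = [(1·3 − a·1) + (a·3 − (-10)·3)] + 75
       = 2·a + 108 = 102
⇒ a = -3.

-3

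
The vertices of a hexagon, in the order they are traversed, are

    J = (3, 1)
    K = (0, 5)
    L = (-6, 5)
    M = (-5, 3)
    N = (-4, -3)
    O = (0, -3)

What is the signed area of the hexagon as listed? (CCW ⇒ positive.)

50

Cross-terms: 15, 30, 7, 27, 12, 9  ⇒  Σ = 100
Signed area = Σ/2 = 50 (positive ⇒ counter-clockwise traversal).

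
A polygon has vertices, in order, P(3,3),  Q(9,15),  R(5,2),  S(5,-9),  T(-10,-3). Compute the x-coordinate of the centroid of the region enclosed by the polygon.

23/33

Apply the shoelace formula. First the cross-terms c_i = x_i·y_{i+1} − x_{i+1}·y_i:
  18, -57, -55, -105, -21  ⇒  2A = -220, A = -110.
Then Σ (x_i + x_{i+1})·c_i = -460, so x̄ = -460 / (6·(-110)) = 23/33.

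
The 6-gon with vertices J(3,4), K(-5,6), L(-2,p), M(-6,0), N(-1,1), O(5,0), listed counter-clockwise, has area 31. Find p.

Write out the shoelace sum; only the two edges meeting at L involve p:
2·Area = [((-5)·p − (-2)·6) + ((-2)·0 − (-6)·p)] + 47
       = 1·p + 59 = 62
⇒ p = 3.

3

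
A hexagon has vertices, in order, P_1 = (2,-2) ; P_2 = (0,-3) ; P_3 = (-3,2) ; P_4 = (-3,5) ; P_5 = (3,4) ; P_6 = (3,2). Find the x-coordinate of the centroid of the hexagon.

Apply Gauss's area formula. First the cross-terms c_i = x_i·y_{i+1} − x_{i+1}·y_i:
  -6, -9, -9, -27, -6, -10  ⇒  2A = -67, A = -33.5.
Then Σ (x_i + x_{i+1})·c_i = -17, so x̄ = -17 / (6·(-33.5)) = 17/201.

17/201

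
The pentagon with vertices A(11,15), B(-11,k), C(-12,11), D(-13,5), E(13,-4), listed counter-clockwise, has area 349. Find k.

The doubled signed area Σ (x_i y_{i+1} − x_{i+1} y_i) is linear in k.
With k=0 it equals 353; the coefficient of k is 23 (from the two edges through B).
So 23·k + 353 = 2·349 = 698 ⇒ k = 15.

15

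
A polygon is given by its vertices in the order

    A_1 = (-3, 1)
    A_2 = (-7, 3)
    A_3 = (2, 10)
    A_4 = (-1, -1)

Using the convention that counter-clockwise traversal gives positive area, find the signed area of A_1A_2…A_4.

Apply Gauss's area formula: 2A = Σ (x_i·y_{i+1} − x_{i+1}·y_i), indices taken mod 4.
Σ = (-2) + (-76) + (8) + (-4) = -74
Signed area = Σ/2 = -37 (negative ⇒ clockwise traversal).

-37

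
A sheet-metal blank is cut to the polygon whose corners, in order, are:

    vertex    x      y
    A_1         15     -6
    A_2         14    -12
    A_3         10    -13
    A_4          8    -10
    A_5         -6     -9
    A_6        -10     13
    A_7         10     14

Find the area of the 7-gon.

497

Apply the surveyor's formula: 2A = Σ (x_i·y_{i+1} − x_{i+1}·y_i), indices taken mod 7.
Σ = (-96) + (-62) + (4) + (-132) + (-168) + (-270) + (-270) = -994
Area = |Σ|/2 = 497.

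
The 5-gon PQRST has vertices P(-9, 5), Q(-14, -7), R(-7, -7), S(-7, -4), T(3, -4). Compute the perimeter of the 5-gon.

48

|PQ| = √((-5)² + (-12)²) = √169 = 13
|QR| = √((7)² + (0)²) = √49 = 7
|RS| = √((0)² + (3)²) = √9 = 3
|ST| = √((10)² + (0)²) = √100 = 10
|TP| = √((-12)² + (9)²) = √225 = 15
Perimeter = 13 + 7 + 3 + 10 + 15 = 48.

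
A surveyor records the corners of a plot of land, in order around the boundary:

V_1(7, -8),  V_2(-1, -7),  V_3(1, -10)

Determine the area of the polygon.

11

Apply the shoelace formula: 2A = Σ (x_i·y_{i+1} − x_{i+1}·y_i), indices taken mod 3.
Σ = (-57) + (17) + (62) = 22
Area = |Σ|/2 = 11.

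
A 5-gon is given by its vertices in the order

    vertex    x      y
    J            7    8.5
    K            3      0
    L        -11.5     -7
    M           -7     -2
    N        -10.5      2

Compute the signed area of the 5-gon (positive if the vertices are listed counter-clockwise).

-105.375

Apply the surveyor's formula: 2A = Σ (x_i·y_{i+1} − x_{i+1}·y_i), indices taken mod 5.
J→K: (7)(0) − (3)(8.5) = -25.5
K→L: (3)(-7) − (-11.5)(0) = -21
L→M: (-11.5)(-2) − (-7)(-7) = -26
M→N: (-7)(2) − (-10.5)(-2) = -35
N→J: (-10.5)(8.5) − (7)(2) = -103.25
Σ = -210.75
Signed area = Σ/2 = -105.375 (negative ⇒ clockwise traversal).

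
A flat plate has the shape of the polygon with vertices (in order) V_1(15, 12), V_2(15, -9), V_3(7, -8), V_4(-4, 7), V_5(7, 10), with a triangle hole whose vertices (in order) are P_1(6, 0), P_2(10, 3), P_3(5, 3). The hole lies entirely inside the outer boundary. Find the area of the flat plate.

247.5

Outer boundary:
Σ = (-315) + (-57) + (17) + (-89) + (-66) = -510
Area = |Σ|/2 = 255.
Hole:
Apply the surveyor's formula: 2A = Σ (x_i·y_{i+1} − x_{i+1}·y_i), indices taken mod 3.
P_1→P_2: (6)(3) − (10)(0) = 18
P_2→P_3: (10)(3) − (5)(3) = 15
P_3→P_1: (5)(0) − (6)(3) = -18
Σ = 15
Area = |Σ|/2 = 7.5.
Net area = 255 − 7.5 = 247.5.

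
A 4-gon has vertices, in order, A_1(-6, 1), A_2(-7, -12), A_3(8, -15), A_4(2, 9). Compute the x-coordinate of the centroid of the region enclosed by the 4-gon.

-5/219

Apply the surveyor's formula. First the cross-terms c_i = x_i·y_{i+1} − x_{i+1}·y_i:
  79, 201, 102, 56  ⇒  2A = 438, A = 219.
Then Σ (x_i + x_{i+1})·c_i = -30, so x̄ = -30 / (6·219) = -5/219.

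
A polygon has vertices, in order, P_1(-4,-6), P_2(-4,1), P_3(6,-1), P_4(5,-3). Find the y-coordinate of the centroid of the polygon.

Apply the shoelace formula. First the cross-terms c_i = x_i·y_{i+1} − x_{i+1}·y_i:
  -28, -2, -13, -42  ⇒  2A = -85, A = -42.5.
Then Σ (y_i + y_{i+1})·c_i = 570, so ȳ = 570 / (6·(-42.5)) = -38/17.

-38/17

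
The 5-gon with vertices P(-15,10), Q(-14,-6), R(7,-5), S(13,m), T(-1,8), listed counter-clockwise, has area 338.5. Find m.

7

The doubled signed area Σ (x_i y_{i+1} − x_{i+1} y_i) is linear in m.
With m=0 it equals 621; the coefficient of m is 8 (from the two edges through S).
So 8·m + 621 = 2·338.5 = 677 ⇒ m = 7.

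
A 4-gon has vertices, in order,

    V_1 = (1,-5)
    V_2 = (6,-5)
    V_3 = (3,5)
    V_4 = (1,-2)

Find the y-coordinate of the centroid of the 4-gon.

-131/84

Apply the shoelace formula. First the cross-terms c_i = x_i·y_{i+1} − x_{i+1}·y_i:
  25, 45, -11, -3  ⇒  2A = 56, A = 28.
Then Σ (y_i + y_{i+1})·c_i = -262, so ȳ = -262 / (6·28) = -131/84.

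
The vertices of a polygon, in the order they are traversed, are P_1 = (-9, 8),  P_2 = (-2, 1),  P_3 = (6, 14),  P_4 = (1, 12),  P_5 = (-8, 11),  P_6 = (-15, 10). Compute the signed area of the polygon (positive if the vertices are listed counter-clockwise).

Σ = (7) + (-34) + (58) + (107) + (85) + (-30) = 193
Signed area = Σ/2 = 96.5 (positive ⇒ counter-clockwise traversal).

96.5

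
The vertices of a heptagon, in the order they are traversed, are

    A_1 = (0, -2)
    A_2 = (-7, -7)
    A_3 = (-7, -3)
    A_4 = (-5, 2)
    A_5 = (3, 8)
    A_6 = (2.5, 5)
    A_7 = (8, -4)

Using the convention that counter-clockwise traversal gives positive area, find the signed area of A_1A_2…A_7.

-94

Σ = (-14) + (-28) + (-29) + (-46) + (-5) + (-50) + (-16) = -188
Signed area = Σ/2 = -94 (negative ⇒ clockwise traversal).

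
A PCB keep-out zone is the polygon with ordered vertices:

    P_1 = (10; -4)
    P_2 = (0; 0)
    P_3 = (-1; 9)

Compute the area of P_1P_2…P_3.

43

Apply the surveyor's formula: 2A = Σ (x_i·y_{i+1} − x_{i+1}·y_i), indices taken mod 3.
Σ = (0) + (0) + (-86) = -86
Area = |Σ|/2 = 43.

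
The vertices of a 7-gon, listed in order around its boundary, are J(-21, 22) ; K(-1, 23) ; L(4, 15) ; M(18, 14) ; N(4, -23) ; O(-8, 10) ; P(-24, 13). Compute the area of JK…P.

757.5

Σ = (-461) + (-107) + (-214) + (-470) + (-144) + (136) + (-255) = -1515
Area = |Σ|/2 = 757.5.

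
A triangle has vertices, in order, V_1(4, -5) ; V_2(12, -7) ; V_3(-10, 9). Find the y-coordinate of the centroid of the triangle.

-1

Apply Gauss's area formula. First the cross-terms c_i = x_i·y_{i+1} − x_{i+1}·y_i:
  32, 38, 14  ⇒  2A = 84, A = 42.
Then Σ (y_i + y_{i+1})·c_i = -252, so ȳ = -252 / (6·42) = -1.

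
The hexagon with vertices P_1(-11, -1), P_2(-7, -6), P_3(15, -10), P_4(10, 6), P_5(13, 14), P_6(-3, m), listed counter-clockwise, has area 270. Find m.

1

Write out the shoelace sum; only the two edges meeting at P_6 involve m:
2·Area = [(13·m − (-3)·14) + ((-3)·(-1) − (-11)·m)] + 471
       = 24·m + 516 = 540
⇒ m = 1.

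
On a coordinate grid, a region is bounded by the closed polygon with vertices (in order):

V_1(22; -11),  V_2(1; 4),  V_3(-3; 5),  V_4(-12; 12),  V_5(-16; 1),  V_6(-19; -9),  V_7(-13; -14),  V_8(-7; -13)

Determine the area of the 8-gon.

533

Apply the surveyor's formula: 2A = Σ (x_i·y_{i+1} − x_{i+1}·y_i), indices taken mod 8.
V_1→V_2: (22)(4) − (1)(-11) = 99
V_2→V_3: (1)(5) − (-3)(4) = 17
V_3→V_4: (-3)(12) − (-12)(5) = 24
V_4→V_5: (-12)(1) − (-16)(12) = 180
V_5→V_6: (-16)(-9) − (-19)(1) = 163
V_6→V_7: (-19)(-14) − (-13)(-9) = 149
V_7→V_8: (-13)(-13) − (-7)(-14) = 71
V_8→V_1: (-7)(-11) − (22)(-13) = 363
Σ = 1066
Area = |Σ|/2 = 533.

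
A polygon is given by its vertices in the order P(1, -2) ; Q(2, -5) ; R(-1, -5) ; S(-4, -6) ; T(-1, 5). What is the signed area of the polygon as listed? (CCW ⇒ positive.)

-29.5

P→Q: (1)(-5) − (2)(-2) = -1
Q→R: (2)(-5) − (-1)(-5) = -15
R→S: (-1)(-6) − (-4)(-5) = -14
S→T: (-4)(5) − (-1)(-6) = -26
T→P: (-1)(-2) − (1)(5) = -3
Σ = -59
Signed area = Σ/2 = -29.5 (negative ⇒ clockwise traversal).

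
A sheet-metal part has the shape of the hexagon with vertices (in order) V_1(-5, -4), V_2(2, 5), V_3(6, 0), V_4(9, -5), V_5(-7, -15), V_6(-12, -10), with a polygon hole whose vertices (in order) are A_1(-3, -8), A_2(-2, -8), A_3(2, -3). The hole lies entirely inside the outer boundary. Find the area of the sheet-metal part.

177

Outer boundary:
Apply the shoelace formula: 2A = Σ (x_i·y_{i+1} − x_{i+1}·y_i), indices taken mod 6.
Cross-terms: -17, -30, -30, -170, -110, -2  ⇒  Σ = -359
Area = |Σ|/2 = 179.5.
Hole:
Apply the shoelace (surveyor's) formula: 2A = Σ (x_i·y_{i+1} − x_{i+1}·y_i), indices taken mod 3.
Cross-terms: 8, 22, -25  ⇒  Σ = 5
Area = |Σ|/2 = 2.5.
Net area = 179.5 − 2.5 = 177.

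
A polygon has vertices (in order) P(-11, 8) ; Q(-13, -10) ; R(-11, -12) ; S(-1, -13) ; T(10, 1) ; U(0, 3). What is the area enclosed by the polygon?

Apply the surveyor's formula: 2A = Σ (x_i·y_{i+1} − x_{i+1}·y_i), indices taken mod 6.
Σ = (214) + (46) + (131) + (129) + (30) + (33) = 583
Area = |Σ|/2 = 291.5.

291.5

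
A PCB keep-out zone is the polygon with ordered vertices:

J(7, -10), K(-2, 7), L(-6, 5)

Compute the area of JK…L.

43

Apply Gauss's area formula: 2A = Σ (x_i·y_{i+1} − x_{i+1}·y_i), indices taken mod 3.
Cross-terms: 29, 32, 25  ⇒  Σ = 86
Area = |Σ|/2 = 43.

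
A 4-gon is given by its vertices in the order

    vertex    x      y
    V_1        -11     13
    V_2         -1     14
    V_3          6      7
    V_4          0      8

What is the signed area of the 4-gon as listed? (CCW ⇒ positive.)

-48

Apply the surveyor's formula: 2A = Σ (x_i·y_{i+1} − x_{i+1}·y_i), indices taken mod 4.
Σ = (-141) + (-91) + (48) + (88) = -96
Signed area = Σ/2 = -48 (negative ⇒ clockwise traversal).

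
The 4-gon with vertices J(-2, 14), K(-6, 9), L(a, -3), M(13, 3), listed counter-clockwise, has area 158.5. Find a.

-1

Write out the shoelace sum; only the two edges meeting at L involve a:
2·Area = [((-6)·(-3) − a·9) + (a·3 − 13·(-3))] + 254
       = -6·a + 311 = 317
⇒ a = -1.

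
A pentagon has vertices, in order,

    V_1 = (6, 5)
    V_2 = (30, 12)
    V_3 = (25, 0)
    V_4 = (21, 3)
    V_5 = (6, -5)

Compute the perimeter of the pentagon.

|V_1V_2| = √((24)² + (7)²) = √625 = 25
|V_2V_3| = √((-5)² + (-12)²) = √169 = 13
|V_3V_4| = √((-4)² + (3)²) = √25 = 5
|V_4V_5| = √((-15)² + (-8)²) = √289 = 17
|V_5V_1| = √((0)² + (10)²) = √100 = 10
Perimeter = 25 + 13 + 5 + 17 + 10 = 70.

70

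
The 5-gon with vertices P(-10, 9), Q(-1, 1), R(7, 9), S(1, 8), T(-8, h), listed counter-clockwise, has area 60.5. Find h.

The doubled signed area Σ (x_i y_{i+1} − x_{i+1} y_i) is linear in h.
With h=0 it equals 22; the coefficient of h is 11 (from the two edges through T).
So 11·h + 22 = 2·60.5 = 121 ⇒ h = 9.

9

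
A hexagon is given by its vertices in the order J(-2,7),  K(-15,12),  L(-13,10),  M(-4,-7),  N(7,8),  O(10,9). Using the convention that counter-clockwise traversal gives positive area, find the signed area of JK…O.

Σ = (81) + (6) + (131) + (17) + (-17) + (88) = 306
Signed area = Σ/2 = 153 (positive ⇒ counter-clockwise traversal).

153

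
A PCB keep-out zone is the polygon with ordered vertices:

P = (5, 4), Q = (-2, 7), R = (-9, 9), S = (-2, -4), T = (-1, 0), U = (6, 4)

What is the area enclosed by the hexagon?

69

Apply the shoelace (surveyor's) formula: 2A = Σ (x_i·y_{i+1} − x_{i+1}·y_i), indices taken mod 6.
P→Q: (5)(7) − (-2)(4) = 43
Q→R: (-2)(9) − (-9)(7) = 45
R→S: (-9)(-4) − (-2)(9) = 54
S→T: (-2)(0) − (-1)(-4) = -4
T→U: (-1)(4) − (6)(0) = -4
U→P: (6)(4) − (5)(4) = 4
Σ = 138
Area = |Σ|/2 = 69.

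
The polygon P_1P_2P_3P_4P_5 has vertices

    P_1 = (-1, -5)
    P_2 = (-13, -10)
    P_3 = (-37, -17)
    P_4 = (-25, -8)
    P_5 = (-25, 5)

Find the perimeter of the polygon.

92

|P_1P_2| = √((-12)² + (-5)²) = √169 = 13
|P_2P_3| = √((-24)² + (-7)²) = √625 = 25
|P_3P_4| = √((12)² + (9)²) = √225 = 15
|P_4P_5| = √((0)² + (13)²) = √169 = 13
|P_5P_1| = √((24)² + (-10)²) = √676 = 26
Perimeter = 13 + 25 + 15 + 13 + 26 = 92.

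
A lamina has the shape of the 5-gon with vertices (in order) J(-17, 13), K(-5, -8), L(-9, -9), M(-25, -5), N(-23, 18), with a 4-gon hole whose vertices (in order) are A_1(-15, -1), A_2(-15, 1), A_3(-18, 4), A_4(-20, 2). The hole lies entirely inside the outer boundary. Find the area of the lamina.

271

Outer boundary:
Σ = (201) + (-27) + (-180) + (-565) + (7) = -564
Area = |Σ|/2 = 282.
Hole:
Apply the surveyor's formula: 2A = Σ (x_i·y_{i+1} − x_{i+1}·y_i), indices taken mod 4.
Σ = (-30) + (-42) + (44) + (50) = 22
Area = |Σ|/2 = 11.
Net area = 282 − 11 = 271.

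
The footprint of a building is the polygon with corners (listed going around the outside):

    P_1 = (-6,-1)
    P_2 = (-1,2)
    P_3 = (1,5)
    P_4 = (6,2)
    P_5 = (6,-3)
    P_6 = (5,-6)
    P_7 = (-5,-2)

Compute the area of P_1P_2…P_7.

Apply the shoelace (surveyor's) formula: 2A = Σ (x_i·y_{i+1} − x_{i+1}·y_i), indices taken mod 7.
P_1→P_2: (-6)(2) − (-1)(-1) = -13
P_2→P_3: (-1)(5) − (1)(2) = -7
P_3→P_4: (1)(2) − (6)(5) = -28
P_4→P_5: (6)(-3) − (6)(2) = -30
P_5→P_6: (6)(-6) − (5)(-3) = -21
P_6→P_7: (5)(-2) − (-5)(-6) = -40
P_7→P_1: (-5)(-1) − (-6)(-2) = -7
Σ = -146
Area = |Σ|/2 = 73.

73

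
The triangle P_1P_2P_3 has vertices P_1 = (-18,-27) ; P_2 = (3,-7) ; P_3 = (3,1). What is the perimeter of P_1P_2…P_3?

72

|P_1P_2| = √((21)² + (20)²) = √841 = 29
|P_2P_3| = √((0)² + (8)²) = √64 = 8
|P_3P_1| = √((-21)² + (-28)²) = √1225 = 35
Perimeter = 29 + 8 + 35 = 72.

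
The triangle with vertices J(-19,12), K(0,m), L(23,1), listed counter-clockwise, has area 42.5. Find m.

Write out the shoelace sum; only the two edges meeting at K involve m:
2·Area = [((-19)·m − 0·12) + (0·1 − 23·m)] + 295
       = -42·m + 295 = 85
⇒ m = 5.

5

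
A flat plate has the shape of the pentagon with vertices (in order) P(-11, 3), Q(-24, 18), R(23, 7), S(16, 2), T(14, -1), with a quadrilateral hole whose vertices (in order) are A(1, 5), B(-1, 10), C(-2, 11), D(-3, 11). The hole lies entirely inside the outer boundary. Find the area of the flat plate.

Outer boundary:
Apply the shoelace (surveyor's) formula: 2A = Σ (x_i·y_{i+1} − x_{i+1}·y_i), indices taken mod 5.
Cross-terms: -126, -582, -66, -44, 31  ⇒  Σ = -787
Area = |Σ|/2 = 393.5.
Hole:
Apply Gauss's area formula: 2A = Σ (x_i·y_{i+1} − x_{i+1}·y_i), indices taken mod 4.
Cross-terms: 15, 9, 11, -26  ⇒  Σ = 9
Area = |Σ|/2 = 4.5.
Net area = 393.5 − 4.5 = 389.

389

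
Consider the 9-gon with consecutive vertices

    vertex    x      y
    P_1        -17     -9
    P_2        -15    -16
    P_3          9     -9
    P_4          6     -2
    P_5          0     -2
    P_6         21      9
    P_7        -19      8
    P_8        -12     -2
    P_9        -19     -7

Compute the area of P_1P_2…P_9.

P_1→P_2: (-17)(-16) − (-15)(-9) = 137
P_2→P_3: (-15)(-9) − (9)(-16) = 279
P_3→P_4: (9)(-2) − (6)(-9) = 36
P_4→P_5: (6)(-2) − (0)(-2) = -12
P_5→P_6: (0)(9) − (21)(-2) = 42
P_6→P_7: (21)(8) − (-19)(9) = 339
P_7→P_8: (-19)(-2) − (-12)(8) = 134
P_8→P_9: (-12)(-7) − (-19)(-2) = 46
P_9→P_1: (-19)(-9) − (-17)(-7) = 52
Σ = 1053
Area = |Σ|/2 = 526.5.

526.5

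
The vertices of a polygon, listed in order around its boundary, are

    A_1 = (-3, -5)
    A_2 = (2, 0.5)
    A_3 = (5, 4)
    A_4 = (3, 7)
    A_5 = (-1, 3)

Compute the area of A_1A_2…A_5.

33.5

Σ = (8.5) + (5.5) + (23) + (16) + (14) = 67
Area = |Σ|/2 = 33.5.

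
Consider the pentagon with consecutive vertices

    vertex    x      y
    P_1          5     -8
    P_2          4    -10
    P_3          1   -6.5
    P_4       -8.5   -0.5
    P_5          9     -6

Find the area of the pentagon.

38.125

Σ = (-18) + (-16) + (-55.75) + (55.5) + (-42) = -76.25
Area = |Σ|/2 = 38.125.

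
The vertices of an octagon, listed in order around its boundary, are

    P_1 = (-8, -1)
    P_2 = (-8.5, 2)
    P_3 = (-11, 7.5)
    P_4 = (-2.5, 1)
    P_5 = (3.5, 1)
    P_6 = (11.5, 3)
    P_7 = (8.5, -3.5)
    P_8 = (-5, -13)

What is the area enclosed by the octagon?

Apply the surveyor's formula: 2A = Σ (x_i·y_{i+1} − x_{i+1}·y_i), indices taken mod 8.
Σ = (-24.5) + (-41.75) + (7.75) + (-6) + (-1) + (-65.75) + (-128) + (-99) = -358.25
Area = |Σ|/2 = 179.125.

179.125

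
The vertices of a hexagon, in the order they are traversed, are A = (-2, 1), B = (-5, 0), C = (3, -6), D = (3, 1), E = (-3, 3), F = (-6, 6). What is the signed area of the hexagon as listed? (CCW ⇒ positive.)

37

A→B: (-2)(0) − (-5)(1) = 5
B→C: (-5)(-6) − (3)(0) = 30
C→D: (3)(1) − (3)(-6) = 21
D→E: (3)(3) − (-3)(1) = 12
E→F: (-3)(6) − (-6)(3) = 0
F→A: (-6)(1) − (-2)(6) = 6
Σ = 74
Signed area = Σ/2 = 37 (positive ⇒ counter-clockwise traversal).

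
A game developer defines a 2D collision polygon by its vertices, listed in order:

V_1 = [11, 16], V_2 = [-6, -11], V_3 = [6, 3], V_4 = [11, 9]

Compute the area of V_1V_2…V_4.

Apply Gauss's area formula: 2A = Σ (x_i·y_{i+1} − x_{i+1}·y_i), indices taken mod 4.
Σ = (-25) + (48) + (21) + (77) = 121
Area = |Σ|/2 = 60.5.

60.5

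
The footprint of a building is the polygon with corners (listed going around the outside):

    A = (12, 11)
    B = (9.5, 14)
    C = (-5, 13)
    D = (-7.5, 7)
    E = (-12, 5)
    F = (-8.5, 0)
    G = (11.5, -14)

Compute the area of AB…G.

Σ = (63.5) + (193.5) + (62.5) + (46.5) + (42.5) + (119) + (294.5) = 822
Area = |Σ|/2 = 411.

411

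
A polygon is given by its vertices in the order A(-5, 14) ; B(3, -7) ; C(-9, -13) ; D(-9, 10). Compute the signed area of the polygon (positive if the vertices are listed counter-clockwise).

Σ = (-7) + (-102) + (-207) + (-76) = -392
Signed area = Σ/2 = -196 (negative ⇒ clockwise traversal).

-196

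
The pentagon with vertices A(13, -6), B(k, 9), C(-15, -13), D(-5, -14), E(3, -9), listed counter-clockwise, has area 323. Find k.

-9

The doubled signed area Σ (x_i y_{i+1} − x_{i+1} y_i) is linear in k.
With k=0 it equals 583; the coefficient of k is -7 (from the two edges through B).
So -7·k + 583 = 2·323 = 646 ⇒ k = -9.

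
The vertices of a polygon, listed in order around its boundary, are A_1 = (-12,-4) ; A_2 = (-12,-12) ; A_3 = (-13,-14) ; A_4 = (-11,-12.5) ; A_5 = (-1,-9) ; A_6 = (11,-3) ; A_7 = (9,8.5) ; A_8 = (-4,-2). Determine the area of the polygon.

216.75

Cross-terms: 96, 12, 8.5, 86.5, 102, 120.5, 16, -8  ⇒  Σ = 433.5
Area = |Σ|/2 = 216.75.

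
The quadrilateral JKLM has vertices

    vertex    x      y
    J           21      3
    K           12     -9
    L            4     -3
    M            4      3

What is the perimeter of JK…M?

48

|JK| = √((-9)² + (-12)²) = √225 = 15
|KL| = √((-8)² + (6)²) = √100 = 10
|LM| = √((0)² + (6)²) = √36 = 6
|MJ| = √((17)² + (0)²) = √289 = 17
Perimeter = 15 + 10 + 6 + 17 = 48.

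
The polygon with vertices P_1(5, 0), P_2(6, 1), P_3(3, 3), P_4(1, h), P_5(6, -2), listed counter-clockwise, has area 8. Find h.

3

Write out the shoelace sum; only the two edges meeting at P_4 involve h:
2·Area = [(3·h − 1·3) + (1·(-2) − 6·h)] + 30
       = -3·h + 25 = 16
⇒ h = 3.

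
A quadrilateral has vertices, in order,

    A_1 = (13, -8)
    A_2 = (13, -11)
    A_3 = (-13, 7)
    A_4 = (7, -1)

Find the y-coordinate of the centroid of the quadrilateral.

Apply the shoelace formula. First the cross-terms c_i = x_i·y_{i+1} − x_{i+1}·y_i:
  -39, -52, -36, -43  ⇒  2A = -170, A = -85.
Then Σ (y_i + y_{i+1})·c_i = 1120, so ȳ = 1120 / (6·(-85)) = -112/51.

-112/51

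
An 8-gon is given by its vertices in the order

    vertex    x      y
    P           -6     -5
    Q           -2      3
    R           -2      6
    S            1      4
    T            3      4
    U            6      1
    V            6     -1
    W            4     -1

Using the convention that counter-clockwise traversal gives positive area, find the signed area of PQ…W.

-58.5

P→Q: (-6)(3) − (-2)(-5) = -28
Q→R: (-2)(6) − (-2)(3) = -6
R→S: (-2)(4) − (1)(6) = -14
S→T: (1)(4) − (3)(4) = -8
T→U: (3)(1) − (6)(4) = -21
U→V: (6)(-1) − (6)(1) = -12
V→W: (6)(-1) − (4)(-1) = -2
W→P: (4)(-5) − (-6)(-1) = -26
Σ = -117
Signed area = Σ/2 = -58.5 (negative ⇒ clockwise traversal).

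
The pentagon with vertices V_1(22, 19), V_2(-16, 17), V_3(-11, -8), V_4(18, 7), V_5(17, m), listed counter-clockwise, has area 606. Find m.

13

Write out the shoelace sum; only the two edges meeting at V_5 involve m:
2·Area = [(18·m − 17·7) + (17·19 − 22·m)] + 1060
       = -4·m + 1264 = 1212
⇒ m = 13.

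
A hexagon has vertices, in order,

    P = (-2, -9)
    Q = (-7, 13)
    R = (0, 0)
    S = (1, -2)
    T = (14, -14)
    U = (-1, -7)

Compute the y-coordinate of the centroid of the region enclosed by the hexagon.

-463/144

Apply Gauss's area formula. First the cross-terms c_i = x_i·y_{i+1} − x_{i+1}·y_i:
  -89, 0, 0, 14, -112, -5  ⇒  2A = -192, A = -96.
Then Σ (y_i + y_{i+1})·c_i = 1852, so ȳ = 1852 / (6·(-96)) = -463/144.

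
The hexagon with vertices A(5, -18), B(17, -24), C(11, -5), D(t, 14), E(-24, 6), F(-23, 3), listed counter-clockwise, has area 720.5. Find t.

The doubled signed area Σ (x_i y_{i+1} − x_{i+1} y_i) is linear in t.
With t=0 it equals 1320; the coefficient of t is 11 (from the two edges through D).
So 11·t + 1320 = 2·720.5 = 1441 ⇒ t = 11.

11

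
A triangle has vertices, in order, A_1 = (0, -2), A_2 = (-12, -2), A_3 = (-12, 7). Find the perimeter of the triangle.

36

|A_1A_2| = √((-12)² + (0)²) = √144 = 12
|A_2A_3| = √((0)² + (9)²) = √81 = 9
|A_3A_1| = √((12)² + (-9)²) = √225 = 15
Perimeter = 12 + 9 + 15 = 36.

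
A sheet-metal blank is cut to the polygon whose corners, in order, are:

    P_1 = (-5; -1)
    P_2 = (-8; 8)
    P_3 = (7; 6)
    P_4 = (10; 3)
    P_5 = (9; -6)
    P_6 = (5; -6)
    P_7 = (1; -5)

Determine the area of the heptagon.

Cross-terms: -48, -104, -39, -87, -24, -19, -26  ⇒  Σ = -347
Area = |Σ|/2 = 173.5.

173.5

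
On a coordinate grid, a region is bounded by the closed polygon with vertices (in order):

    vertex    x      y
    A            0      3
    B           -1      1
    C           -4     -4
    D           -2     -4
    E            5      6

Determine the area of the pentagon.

A→B: (0)(1) − (-1)(3) = 3
B→C: (-1)(-4) − (-4)(1) = 8
C→D: (-4)(-4) − (-2)(-4) = 8
D→E: (-2)(6) − (5)(-4) = 8
E→A: (5)(3) − (0)(6) = 15
Σ = 42
Area = |Σ|/2 = 21.

21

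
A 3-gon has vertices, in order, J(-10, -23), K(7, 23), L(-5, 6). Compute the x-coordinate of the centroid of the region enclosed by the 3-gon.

Apply the shoelace formula. First the cross-terms c_i = x_i·y_{i+1} − x_{i+1}·y_i:
  -69, 157, 175  ⇒  2A = 263, A = 131.5.
Then Σ (x_i + x_{i+1})·c_i = -2104, so x̄ = -2104 / (6·131.5) = -8/3.

-8/3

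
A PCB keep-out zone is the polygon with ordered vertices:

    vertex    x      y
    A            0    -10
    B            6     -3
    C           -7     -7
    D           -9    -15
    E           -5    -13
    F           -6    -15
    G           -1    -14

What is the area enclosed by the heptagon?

Apply the surveyor's formula: 2A = Σ (x_i·y_{i+1} − x_{i+1}·y_i), indices taken mod 7.
Cross-terms: 60, -63, 42, 42, -3, 69, 10  ⇒  Σ = 157
Area = |Σ|/2 = 78.5.

78.5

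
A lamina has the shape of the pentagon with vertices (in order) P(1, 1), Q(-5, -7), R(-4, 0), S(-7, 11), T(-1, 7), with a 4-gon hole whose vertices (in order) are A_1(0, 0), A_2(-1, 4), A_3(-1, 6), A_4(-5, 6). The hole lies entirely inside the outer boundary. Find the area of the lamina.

49

Outer boundary:
Σ = (-2) + (-28) + (-44) + (-38) + (-8) = -120
Area = |Σ|/2 = 60.
Hole:
A_1→A_2: (0)(4) − (-1)(0) = 0
A_2→A_3: (-1)(6) − (-1)(4) = -2
A_3→A_4: (-1)(6) − (-5)(6) = 24
A_4→A_1: (-5)(0) − (0)(6) = 0
Σ = 22
Area = |Σ|/2 = 11.
Net area = 60 − 11 = 49.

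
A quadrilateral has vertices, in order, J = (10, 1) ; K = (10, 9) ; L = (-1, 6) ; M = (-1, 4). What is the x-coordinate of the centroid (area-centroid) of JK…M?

5.6

Apply the shoelace (surveyor's) formula. First the cross-terms c_i = x_i·y_{i+1} − x_{i+1}·y_i:
  80, 69, 2, -41  ⇒  2A = 110, A = 55.
Then Σ (x_i + x_{i+1})·c_i = 1848, so x̄ = 1848 / (6·55) = 5.6.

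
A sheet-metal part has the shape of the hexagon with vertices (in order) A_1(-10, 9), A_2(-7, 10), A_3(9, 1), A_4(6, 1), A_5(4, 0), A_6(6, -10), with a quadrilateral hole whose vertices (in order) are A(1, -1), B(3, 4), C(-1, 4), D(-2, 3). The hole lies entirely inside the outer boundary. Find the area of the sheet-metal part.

97

Outer boundary:
Apply the shoelace (surveyor's) formula: 2A = Σ (x_i·y_{i+1} − x_{i+1}·y_i), indices taken mod 6.
Σ = (-37) + (-97) + (3) + (-4) + (-40) + (-46) = -221
Area = |Σ|/2 = 110.5.
Hole:
Apply the shoelace formula: 2A = Σ (x_i·y_{i+1} − x_{i+1}·y_i), indices taken mod 4.
Cross-terms: 7, 16, 5, -1  ⇒  Σ = 27
Area = |Σ|/2 = 13.5.
Net area = 110.5 − 13.5 = 97.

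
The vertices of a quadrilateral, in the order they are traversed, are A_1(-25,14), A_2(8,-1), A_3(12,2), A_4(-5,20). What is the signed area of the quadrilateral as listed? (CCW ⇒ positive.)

Apply the shoelace formula: 2A = Σ (x_i·y_{i+1} − x_{i+1}·y_i), indices taken mod 4.
Σ = (-87) + (28) + (250) + (430) = 621
Signed area = Σ/2 = 310.5 (positive ⇒ counter-clockwise traversal).

310.5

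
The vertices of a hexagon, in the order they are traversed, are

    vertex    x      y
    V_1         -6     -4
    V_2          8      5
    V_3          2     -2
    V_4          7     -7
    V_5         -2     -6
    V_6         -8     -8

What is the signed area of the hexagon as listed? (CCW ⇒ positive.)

Σ = (2) + (-26) + (0) + (-56) + (-32) + (-16) = -128
Signed area = Σ/2 = -64 (negative ⇒ clockwise traversal).

-64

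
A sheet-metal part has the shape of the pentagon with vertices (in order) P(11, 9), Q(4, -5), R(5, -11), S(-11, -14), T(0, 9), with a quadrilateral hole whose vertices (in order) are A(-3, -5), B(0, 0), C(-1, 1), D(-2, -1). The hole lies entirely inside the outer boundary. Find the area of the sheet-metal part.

Outer boundary:
Σ = (-91) + (-19) + (-191) + (-99) + (-99) = -499
Area = |Σ|/2 = 249.5.
Hole:
A→B: (-3)(0) − (0)(-5) = 0
B→C: (0)(1) − (-1)(0) = 0
C→D: (-1)(-1) − (-2)(1) = 3
D→A: (-2)(-5) − (-3)(-1) = 7
Σ = 10
Area = |Σ|/2 = 5.
Net area = 249.5 − 5 = 244.5.

244.5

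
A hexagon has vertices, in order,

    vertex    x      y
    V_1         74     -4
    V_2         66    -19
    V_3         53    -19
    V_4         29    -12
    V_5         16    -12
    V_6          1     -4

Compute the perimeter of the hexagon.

158

|V_1V_2| = √((-8)² + (-15)²) = √289 = 17
|V_2V_3| = √((-13)² + (0)²) = √169 = 13
|V_3V_4| = √((-24)² + (7)²) = √625 = 25
|V_4V_5| = √((-13)² + (0)²) = √169 = 13
|V_5V_6| = √((-15)² + (8)²) = √289 = 17
|V_6V_1| = √((73)² + (0)²) = √5329 = 73
Perimeter = 17 + 13 + 25 + 13 + 17 + 73 = 158.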